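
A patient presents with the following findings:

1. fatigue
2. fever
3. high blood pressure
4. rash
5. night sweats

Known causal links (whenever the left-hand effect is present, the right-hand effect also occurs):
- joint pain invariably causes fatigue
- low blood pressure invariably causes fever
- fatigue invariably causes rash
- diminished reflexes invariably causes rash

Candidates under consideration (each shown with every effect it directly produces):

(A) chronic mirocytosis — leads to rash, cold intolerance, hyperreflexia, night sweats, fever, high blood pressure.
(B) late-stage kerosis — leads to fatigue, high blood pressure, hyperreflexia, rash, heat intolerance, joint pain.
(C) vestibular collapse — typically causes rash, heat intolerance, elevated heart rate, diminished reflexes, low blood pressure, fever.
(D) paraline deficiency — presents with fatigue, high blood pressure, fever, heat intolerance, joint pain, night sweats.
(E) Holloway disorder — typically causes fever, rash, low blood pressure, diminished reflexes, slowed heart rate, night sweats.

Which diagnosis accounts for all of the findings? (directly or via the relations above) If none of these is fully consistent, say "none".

D

Per-candidate check:
(A) chronic mirocytosis — fatigue miss; fever match; high blood pressure match; rash match; night sweats match
(B) late-stage kerosis — fatigue match; fever miss; high blood pressure match; rash match; night sweats miss
(C) vestibular collapse — fatigue miss; fever match; high blood pressure miss; rash match; night sweats miss
(D) paraline deficiency — fatigue match; fever match; high blood pressure match; rash match (by fatigue → rash); night sweats match
(E) Holloway disorder — fatigue miss; fever match; high blood pressure miss; rash match; night sweats match
Only (D) is consistent with every observation.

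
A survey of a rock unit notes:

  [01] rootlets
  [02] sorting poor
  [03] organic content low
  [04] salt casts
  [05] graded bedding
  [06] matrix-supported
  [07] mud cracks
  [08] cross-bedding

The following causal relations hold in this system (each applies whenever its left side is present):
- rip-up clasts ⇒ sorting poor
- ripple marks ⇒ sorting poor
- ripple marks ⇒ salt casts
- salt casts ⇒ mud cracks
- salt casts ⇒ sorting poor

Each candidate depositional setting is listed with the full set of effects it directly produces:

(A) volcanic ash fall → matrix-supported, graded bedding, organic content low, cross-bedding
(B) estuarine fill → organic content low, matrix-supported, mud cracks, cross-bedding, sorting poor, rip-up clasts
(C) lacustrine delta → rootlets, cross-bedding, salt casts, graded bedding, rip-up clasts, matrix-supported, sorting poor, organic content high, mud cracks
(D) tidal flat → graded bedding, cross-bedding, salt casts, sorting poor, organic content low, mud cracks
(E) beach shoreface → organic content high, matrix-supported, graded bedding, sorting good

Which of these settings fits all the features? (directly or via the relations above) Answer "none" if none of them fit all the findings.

Checking each candidate against the observations:
(A) volcanic ash fall — does not account for rootlets, sorting poor, salt casts, mud cracks
(B) estuarine fill — rootlets ✗; sorting poor ✓; organic content low ✓; salt casts ✗; graded bedding ✗; matrix-supported ✓; mud cracks ✓; cross-bedding ✓
(C) lacustrine delta — fails on organic content low (predicts organic content high, not organic content low)
(D) tidal flat — does not account for rootlets, matrix-supported
(E) beach shoreface — rootlets ✗; sorting poor ✗; organic content low ✗; salt casts ✗; graded bedding ✓; matrix-supported ✓; mud cracks ✗; cross-bedding ✗
Every candidate fails on at least one observation.

none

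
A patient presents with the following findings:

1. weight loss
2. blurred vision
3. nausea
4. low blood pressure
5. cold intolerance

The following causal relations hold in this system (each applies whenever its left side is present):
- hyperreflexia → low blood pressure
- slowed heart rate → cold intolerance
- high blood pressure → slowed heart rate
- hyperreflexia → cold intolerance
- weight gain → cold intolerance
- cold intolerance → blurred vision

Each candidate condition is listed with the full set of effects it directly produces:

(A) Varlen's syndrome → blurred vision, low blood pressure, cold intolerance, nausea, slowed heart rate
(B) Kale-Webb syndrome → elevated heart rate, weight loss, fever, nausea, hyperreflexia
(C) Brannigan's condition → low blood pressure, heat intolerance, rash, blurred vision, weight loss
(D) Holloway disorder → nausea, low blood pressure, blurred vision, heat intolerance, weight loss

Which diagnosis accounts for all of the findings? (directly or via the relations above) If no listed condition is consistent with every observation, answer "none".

B

Per-candidate check:
(A) Varlen's syndrome — weight loss miss; blurred vision match; nausea match; low blood pressure match; cold intolerance match
(B) Kale-Webb syndrome — weight loss match; blurred vision match (through hyperreflexia → cold intolerance → blurred vision); nausea match; low blood pressure match (through hyperreflexia → low blood pressure); cold intolerance match (through hyperreflexia → cold intolerance)
(C) Brannigan's condition — fails on nausea, cold intolerance (predicts heat intolerance, not cold intolerance)
(D) Holloway disorder — fails on cold intolerance (predicts heat intolerance, not cold intolerance)
(B) alone accounts for all the evidence.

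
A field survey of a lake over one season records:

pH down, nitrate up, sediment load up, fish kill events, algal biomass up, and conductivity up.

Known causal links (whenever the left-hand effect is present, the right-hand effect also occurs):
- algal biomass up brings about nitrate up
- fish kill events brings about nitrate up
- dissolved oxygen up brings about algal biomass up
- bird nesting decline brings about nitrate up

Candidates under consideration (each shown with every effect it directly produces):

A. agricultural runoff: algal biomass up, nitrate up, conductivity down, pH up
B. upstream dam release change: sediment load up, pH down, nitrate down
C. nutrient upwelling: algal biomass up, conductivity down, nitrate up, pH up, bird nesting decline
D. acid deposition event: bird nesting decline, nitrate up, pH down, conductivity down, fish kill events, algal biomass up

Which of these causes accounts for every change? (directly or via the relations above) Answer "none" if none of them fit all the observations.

Testing each hypothesis:
(A) agricultural runoff — pH down -; nitrate up +; sediment load up -; fish kill events -; algal biomass up +; conductivity up -
(B) upstream dam release change — pH down +; nitrate up -; sediment load up +; fish kill events -; algal biomass up -; conductivity up -
(C) nutrient upwelling — pH down -; nitrate up +; sediment load up -; fish kill events -; algal biomass up +; conductivity up -
(D) acid deposition event — pH down +; nitrate up +; sediment load up -; fish kill events +; algal biomass up +; conductivity up -
No candidate is consistent with all observations.

none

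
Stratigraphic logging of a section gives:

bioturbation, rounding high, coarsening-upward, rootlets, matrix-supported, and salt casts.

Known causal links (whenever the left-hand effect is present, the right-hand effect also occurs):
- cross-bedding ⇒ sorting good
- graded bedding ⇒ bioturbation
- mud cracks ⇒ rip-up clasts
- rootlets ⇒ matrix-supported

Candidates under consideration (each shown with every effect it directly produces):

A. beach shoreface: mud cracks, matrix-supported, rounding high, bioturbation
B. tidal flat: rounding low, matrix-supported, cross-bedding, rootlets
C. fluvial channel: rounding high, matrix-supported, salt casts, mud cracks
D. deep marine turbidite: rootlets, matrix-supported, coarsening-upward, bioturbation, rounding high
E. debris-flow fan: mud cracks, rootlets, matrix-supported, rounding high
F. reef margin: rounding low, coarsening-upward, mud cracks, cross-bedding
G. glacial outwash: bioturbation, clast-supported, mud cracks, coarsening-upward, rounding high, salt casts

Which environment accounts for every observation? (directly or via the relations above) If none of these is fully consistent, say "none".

For each candidate, compare predicted effects to what was observed:
(A) beach shoreface — bioturbation +; rounding high +; coarsening-upward -; rootlets -; matrix-supported +; salt casts -
(B) tidal flat — fails on bioturbation, rounding high, coarsening-upward, salt casts (predicts rounding low, not rounding high)
(C) fluvial channel — bioturbation -; rounding high +; coarsening-upward -; rootlets -; matrix-supported +; salt casts +
(D) deep marine turbidite — does not account for salt casts
(E) debris-flow fan — bioturbation -; rounding high +; coarsening-upward -; rootlets +; matrix-supported +; salt casts -
(F) reef margin — bioturbation -; rounding high -; coarsening-upward +; rootlets -; matrix-supported -; salt casts -
(G) glacial outwash — bioturbation +; rounding high +; coarsening-upward +; rootlets -; matrix-supported -; salt casts +
No candidate is consistent with all observations.

none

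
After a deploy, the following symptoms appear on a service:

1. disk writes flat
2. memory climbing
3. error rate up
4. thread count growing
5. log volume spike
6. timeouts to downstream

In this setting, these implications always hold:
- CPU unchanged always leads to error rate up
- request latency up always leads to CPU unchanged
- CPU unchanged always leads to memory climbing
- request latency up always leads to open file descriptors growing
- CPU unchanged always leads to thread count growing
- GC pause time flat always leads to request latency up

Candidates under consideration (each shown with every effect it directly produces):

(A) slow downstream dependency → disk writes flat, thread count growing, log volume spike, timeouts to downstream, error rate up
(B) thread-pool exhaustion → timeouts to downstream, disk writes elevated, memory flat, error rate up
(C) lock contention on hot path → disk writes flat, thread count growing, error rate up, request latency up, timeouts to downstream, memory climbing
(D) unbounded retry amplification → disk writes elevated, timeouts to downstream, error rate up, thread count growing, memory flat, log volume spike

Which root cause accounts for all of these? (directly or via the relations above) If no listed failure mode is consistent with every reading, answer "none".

Per-candidate check:
(A) slow downstream dependency — disk writes flat ✓; memory climbing ✗; error rate up ✓; thread count growing ✓; log volume spike ✓; timeouts to downstream ✓
(B) thread-pool exhaustion — disk writes flat ✗; memory climbing ✗; error rate up ✓; thread count growing ✗; log volume spike ✗; timeouts to downstream ✓
(C) lock contention on hot path — disk writes flat ✓; memory climbing ✓; error rate up ✓; thread count growing ✓; log volume spike ✗; timeouts to downstream ✓
(D) unbounded retry amplification — disk writes flat ✗; memory climbing ✗; error rate up ✓; thread count growing ✓; log volume spike ✓; timeouts to downstream ✓
No candidate is consistent with all observations.

none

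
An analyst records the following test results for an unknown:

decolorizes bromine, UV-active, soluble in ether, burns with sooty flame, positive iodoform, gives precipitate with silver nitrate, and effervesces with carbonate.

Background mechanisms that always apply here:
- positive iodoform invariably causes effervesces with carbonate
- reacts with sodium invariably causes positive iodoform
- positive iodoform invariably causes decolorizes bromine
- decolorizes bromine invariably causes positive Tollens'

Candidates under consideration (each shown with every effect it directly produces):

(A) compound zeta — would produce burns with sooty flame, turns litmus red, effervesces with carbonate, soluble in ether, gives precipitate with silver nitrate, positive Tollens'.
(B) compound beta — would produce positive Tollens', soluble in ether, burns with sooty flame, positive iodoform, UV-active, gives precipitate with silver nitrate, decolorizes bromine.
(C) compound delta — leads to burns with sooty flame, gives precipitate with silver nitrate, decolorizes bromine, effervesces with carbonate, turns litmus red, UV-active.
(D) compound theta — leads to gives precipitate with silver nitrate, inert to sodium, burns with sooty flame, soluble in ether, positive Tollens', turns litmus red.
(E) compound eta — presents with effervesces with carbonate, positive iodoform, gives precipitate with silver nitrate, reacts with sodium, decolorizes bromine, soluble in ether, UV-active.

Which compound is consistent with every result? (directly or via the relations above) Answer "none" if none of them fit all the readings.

For each candidate, compare predicted effects to what was observed:
(A) compound zeta — does not account for decolorizes bromine, UV-active, positive iodoform
(B) compound beta — decolorizes bromine yes; UV-active yes; soluble in ether yes; burns with sooty flame yes; positive iodoform yes; gives precipitate with silver nitrate yes; effervesces with carbonate yes (through positive iodoform → effervesces with carbonate)
(C) compound delta — does not account for soluble in ether, positive iodoform
(D) compound theta — does not account for decolorizes bromine, UV-active, positive iodoform, effervesces with carbonate
(E) compound eta — decolorizes bromine yes; UV-active yes; soluble in ether yes; burns with sooty flame NO; positive iodoform yes; gives precipitate with silver nitrate yes; effervesces with carbonate yes
Only (B) is consistent with every observation.

B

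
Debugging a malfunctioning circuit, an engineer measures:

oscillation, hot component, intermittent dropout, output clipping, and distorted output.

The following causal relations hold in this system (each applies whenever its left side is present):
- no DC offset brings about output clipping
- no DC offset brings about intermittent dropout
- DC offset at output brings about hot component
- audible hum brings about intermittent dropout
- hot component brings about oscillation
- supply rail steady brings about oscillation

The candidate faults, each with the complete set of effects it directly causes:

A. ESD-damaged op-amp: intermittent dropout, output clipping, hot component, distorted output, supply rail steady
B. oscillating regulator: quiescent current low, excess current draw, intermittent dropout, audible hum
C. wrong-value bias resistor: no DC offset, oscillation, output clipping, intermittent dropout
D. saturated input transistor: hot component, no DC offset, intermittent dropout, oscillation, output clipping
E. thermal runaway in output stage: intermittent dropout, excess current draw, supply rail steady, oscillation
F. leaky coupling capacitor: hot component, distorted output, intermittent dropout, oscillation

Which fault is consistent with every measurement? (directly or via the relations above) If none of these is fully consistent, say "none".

Testing each hypothesis:
(A) ESD-damaged op-amp — oscillation + (via supply rail steady → oscillation); hot component +; intermittent dropout +; output clipping +; distorted output +
(B) oscillating regulator — oscillation -; hot component -; intermittent dropout +; output clipping -; distorted output -
(C) wrong-value bias resistor — oscillation +; hot component -; intermittent dropout +; output clipping +; distorted output -
(D) saturated input transistor — does not account for distorted output
(E) thermal runaway in output stage — oscillation +; hot component -; intermittent dropout +; output clipping -; distorted output -
(F) leaky coupling capacitor — oscillation +; hot component +; intermittent dropout +; output clipping -; distorted output +
(A) alone accounts for all the evidence.

A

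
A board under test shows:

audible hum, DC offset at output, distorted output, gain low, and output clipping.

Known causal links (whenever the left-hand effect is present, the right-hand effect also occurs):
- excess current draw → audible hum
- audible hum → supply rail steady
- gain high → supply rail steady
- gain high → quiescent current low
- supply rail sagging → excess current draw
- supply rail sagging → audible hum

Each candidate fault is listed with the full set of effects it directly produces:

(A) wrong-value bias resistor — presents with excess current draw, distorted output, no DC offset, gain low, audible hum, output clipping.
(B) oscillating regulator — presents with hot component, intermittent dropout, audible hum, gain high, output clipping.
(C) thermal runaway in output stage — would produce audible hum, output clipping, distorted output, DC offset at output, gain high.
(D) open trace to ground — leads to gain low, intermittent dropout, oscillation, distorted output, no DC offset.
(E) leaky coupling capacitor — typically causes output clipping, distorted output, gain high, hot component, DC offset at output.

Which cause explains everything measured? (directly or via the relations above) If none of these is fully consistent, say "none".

Checking each candidate against the observations:
(A) wrong-value bias resistor — audible hum ✓; DC offset at output ✗; distorted output ✓; gain low ✓; output clipping ✓
(B) oscillating regulator — fails on DC offset at output, distorted output, gain low (predicts gain high, not gain low)
(C) thermal runaway in output stage — audible hum ✓; DC offset at output ✓; distorted output ✓; gain low ✗; output clipping ✓
(D) open trace to ground — audible hum ✗; DC offset at output ✗; distorted output ✓; gain low ✓; output clipping ✗
(E) leaky coupling capacitor — audible hum ✗; DC offset at output ✓; distorted output ✓; gain low ✗; output clipping ✓
None of the listed candidates fits everything.

none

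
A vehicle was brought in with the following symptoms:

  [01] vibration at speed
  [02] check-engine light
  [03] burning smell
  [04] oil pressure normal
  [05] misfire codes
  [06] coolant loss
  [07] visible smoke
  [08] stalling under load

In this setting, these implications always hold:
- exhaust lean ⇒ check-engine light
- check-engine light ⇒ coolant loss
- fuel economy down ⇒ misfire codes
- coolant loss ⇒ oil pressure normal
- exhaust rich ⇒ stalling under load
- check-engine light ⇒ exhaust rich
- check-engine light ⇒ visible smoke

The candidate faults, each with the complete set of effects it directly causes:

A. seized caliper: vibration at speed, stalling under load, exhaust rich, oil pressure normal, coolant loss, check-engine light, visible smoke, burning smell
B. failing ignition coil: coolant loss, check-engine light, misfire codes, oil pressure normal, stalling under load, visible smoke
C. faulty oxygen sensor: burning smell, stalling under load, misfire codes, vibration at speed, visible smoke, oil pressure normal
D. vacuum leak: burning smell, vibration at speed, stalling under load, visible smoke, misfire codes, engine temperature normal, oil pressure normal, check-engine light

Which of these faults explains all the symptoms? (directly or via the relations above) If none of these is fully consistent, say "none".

D

Checking each candidate against the observations:
(A) seized caliper — does not account for misfire codes
(B) failing ignition coil — vibration at speed ✗; check-engine light ✓; burning smell ✗; oil pressure normal ✓; misfire codes ✓; coolant loss ✓; visible smoke ✓; stalling under load ✓
(C) faulty oxygen sensor — does not account for check-engine light, coolant loss
(D) vacuum leak — accounts for every observation (coolant loss through check-engine light → coolant loss)
(D) is the only candidate with no mismatches.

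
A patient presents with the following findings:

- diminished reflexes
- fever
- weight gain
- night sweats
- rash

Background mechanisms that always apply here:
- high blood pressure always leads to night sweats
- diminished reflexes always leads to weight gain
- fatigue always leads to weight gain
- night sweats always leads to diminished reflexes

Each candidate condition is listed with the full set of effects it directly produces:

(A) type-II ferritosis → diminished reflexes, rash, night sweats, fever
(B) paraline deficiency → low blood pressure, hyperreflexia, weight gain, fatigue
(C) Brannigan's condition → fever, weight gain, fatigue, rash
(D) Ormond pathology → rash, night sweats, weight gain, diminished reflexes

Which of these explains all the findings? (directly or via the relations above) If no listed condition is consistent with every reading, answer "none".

A

Checking each candidate against the observations:
(A) type-II ferritosis — accounts for every observation (weight gain by diminished reflexes → weight gain)
(B) paraline deficiency — fails on diminished reflexes, fever, night sweats, rash (predicts hyperreflexia, not diminished reflexes)
(C) Brannigan's condition — diminished reflexes NO; fever yes; weight gain yes; night sweats NO; rash yes
(D) Ormond pathology — does not account for fever
Only (A) is consistent with every observation.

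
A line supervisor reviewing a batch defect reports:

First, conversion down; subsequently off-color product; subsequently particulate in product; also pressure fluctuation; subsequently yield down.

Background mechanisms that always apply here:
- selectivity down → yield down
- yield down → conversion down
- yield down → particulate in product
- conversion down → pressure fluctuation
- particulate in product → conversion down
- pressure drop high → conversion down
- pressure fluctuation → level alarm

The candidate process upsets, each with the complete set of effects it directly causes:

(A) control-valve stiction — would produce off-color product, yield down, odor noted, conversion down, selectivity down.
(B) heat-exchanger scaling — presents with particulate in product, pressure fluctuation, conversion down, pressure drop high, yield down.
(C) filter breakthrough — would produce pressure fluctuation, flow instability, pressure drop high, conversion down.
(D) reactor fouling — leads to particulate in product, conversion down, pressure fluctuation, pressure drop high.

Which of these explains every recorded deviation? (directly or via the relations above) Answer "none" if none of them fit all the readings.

Testing each hypothesis:
(A) control-valve stiction — accounts for every observation (particulate in product by yield down → particulate in product)
(B) heat-exchanger scaling — does not account for off-color product
(C) filter breakthrough — does not account for off-color product, particulate in product, yield down
(D) reactor fouling — conversion down ✓; off-color product ✗; particulate in product ✓; pressure fluctuation ✓; yield down ✗
(A) alone accounts for all the evidence.

A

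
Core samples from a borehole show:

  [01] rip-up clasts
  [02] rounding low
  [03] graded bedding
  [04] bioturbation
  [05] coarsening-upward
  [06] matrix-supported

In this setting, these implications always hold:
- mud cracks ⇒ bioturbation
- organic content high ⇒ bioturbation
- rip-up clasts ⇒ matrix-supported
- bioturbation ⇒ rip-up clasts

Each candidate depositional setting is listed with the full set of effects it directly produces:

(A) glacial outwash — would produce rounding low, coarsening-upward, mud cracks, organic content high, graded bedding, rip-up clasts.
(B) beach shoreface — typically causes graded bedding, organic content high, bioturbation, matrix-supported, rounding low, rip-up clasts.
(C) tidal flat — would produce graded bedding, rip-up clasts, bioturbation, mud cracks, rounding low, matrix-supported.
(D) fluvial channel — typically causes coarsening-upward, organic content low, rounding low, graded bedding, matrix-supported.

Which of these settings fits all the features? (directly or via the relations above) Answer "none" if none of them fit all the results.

Checking each candidate against the observations:
(A) glacial outwash — rip-up clasts match; rounding low match; graded bedding match; bioturbation match (by organic content high → bioturbation); coarsening-upward match; matrix-supported match (by rip-up clasts → matrix-supported)
(B) beach shoreface — rip-up clasts match; rounding low match; graded bedding match; bioturbation match; coarsening-upward miss; matrix-supported match
(C) tidal flat — rip-up clasts match; rounding low match; graded bedding match; bioturbation match; coarsening-upward miss; matrix-supported match
(D) fluvial channel — rip-up clasts miss; rounding low match; graded bedding match; bioturbation miss; coarsening-upward match; matrix-supported match
Only (A) is consistent with every observation.

A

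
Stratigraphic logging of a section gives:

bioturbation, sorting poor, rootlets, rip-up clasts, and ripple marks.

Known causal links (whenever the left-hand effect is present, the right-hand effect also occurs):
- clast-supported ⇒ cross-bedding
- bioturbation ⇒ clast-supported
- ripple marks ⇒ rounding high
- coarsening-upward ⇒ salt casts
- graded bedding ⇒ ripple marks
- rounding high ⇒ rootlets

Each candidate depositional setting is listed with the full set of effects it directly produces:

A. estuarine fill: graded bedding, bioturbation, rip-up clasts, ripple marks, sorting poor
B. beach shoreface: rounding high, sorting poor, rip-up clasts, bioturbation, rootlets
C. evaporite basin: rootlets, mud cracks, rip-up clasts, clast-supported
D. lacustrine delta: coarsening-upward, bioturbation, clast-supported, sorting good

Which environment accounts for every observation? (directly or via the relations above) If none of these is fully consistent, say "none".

A

For each candidate, compare predicted effects to what was observed:
(A) estuarine fill — bioturbation yes; sorting poor yes; rootlets yes (by ripple marks → rounding high → rootlets); rip-up clasts yes; ripple marks yes
(B) beach shoreface — bioturbation yes; sorting poor yes; rootlets yes; rip-up clasts yes; ripple marks NO
(C) evaporite basin — does not account for bioturbation, sorting poor, ripple marks
(D) lacustrine delta — fails on sorting poor, rootlets, rip-up clasts, ripple marks (predicts sorting good, not sorting poor)
Only (A) is consistent with every observation.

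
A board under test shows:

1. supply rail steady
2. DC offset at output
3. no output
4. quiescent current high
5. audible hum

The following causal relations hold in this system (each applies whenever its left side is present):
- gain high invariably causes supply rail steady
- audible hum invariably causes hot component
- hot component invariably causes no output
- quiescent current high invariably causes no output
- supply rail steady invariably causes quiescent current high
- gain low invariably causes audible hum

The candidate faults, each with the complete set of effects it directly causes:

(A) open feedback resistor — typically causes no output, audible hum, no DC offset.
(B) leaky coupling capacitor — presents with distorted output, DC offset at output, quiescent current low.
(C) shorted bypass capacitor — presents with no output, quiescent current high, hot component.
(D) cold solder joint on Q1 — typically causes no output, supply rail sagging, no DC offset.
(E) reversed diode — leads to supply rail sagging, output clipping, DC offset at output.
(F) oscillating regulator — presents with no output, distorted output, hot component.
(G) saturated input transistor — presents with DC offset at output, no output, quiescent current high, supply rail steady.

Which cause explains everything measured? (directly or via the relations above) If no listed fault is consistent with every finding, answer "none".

For each candidate, compare predicted effects to what was observed:
(A) open feedback resistor — fails on supply rail steady, DC offset at output, quiescent current high (predicts no DC offset, not DC offset at output)
(B) leaky coupling capacitor — fails on supply rail steady, no output, quiescent current high, audible hum (predicts quiescent current low, not quiescent current high)
(C) shorted bypass capacitor — does not account for supply rail steady, DC offset at output, audible hum
(D) cold solder joint on Q1 — fails on supply rail steady, DC offset at output, quiescent current high, audible hum (predicts supply rail sagging, not supply rail steady; predicts no DC offset, not DC offset at output)
(E) reversed diode — fails on supply rail steady, no output, quiescent current high, audible hum (predicts supply rail sagging, not supply rail steady)
(F) oscillating regulator — does not account for supply rail steady, DC offset at output, quiescent current high, audible hum
(G) saturated input transistor — does not account for audible hum
None of the listed candidates fits everything.

none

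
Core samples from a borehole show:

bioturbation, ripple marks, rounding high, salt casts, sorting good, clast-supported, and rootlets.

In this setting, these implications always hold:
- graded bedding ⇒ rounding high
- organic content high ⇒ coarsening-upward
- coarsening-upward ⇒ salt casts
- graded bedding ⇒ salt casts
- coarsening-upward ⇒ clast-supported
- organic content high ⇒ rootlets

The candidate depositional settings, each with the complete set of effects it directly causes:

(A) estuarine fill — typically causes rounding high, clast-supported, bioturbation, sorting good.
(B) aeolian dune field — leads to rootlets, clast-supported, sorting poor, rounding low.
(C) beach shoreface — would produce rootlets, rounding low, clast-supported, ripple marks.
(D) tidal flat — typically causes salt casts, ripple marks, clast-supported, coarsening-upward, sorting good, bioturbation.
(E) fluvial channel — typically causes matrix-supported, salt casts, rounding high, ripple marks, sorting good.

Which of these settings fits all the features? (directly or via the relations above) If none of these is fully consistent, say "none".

Per-candidate check:
(A) estuarine fill — bioturbation ✓; ripple marks ✗; rounding high ✓; salt casts ✗; sorting good ✓; clast-supported ✓; rootlets ✗
(B) aeolian dune field — bioturbation ✗; ripple marks ✗; rounding high ✗; salt casts ✗; sorting good ✗; clast-supported ✓; rootlets ✓
(C) beach shoreface — bioturbation ✗; ripple marks ✓; rounding high ✗; salt casts ✗; sorting good ✗; clast-supported ✓; rootlets ✓
(D) tidal flat — bioturbation ✓; ripple marks ✓; rounding high ✗; salt casts ✓; sorting good ✓; clast-supported ✓; rootlets ✗
(E) fluvial channel — bioturbation ✗; ripple marks ✓; rounding high ✓; salt casts ✓; sorting good ✓; clast-supported ✗; rootlets ✗
None of the listed candidates fits everything.

none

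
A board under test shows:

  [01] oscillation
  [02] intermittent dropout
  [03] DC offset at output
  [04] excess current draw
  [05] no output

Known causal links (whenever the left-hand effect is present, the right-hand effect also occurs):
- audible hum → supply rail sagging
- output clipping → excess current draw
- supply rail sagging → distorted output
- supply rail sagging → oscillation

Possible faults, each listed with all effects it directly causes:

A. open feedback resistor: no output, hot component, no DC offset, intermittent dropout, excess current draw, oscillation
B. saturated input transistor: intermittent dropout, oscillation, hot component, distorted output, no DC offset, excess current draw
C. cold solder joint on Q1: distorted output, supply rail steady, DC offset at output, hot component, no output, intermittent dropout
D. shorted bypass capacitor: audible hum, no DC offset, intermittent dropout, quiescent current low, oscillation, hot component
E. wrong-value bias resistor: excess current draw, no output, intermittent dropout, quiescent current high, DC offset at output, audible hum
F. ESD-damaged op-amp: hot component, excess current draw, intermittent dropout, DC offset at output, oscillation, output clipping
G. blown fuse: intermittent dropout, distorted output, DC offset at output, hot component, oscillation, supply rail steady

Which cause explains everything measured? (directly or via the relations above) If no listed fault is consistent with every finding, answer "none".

E

For each candidate, compare predicted effects to what was observed:
(A) open feedback resistor — oscillation yes; intermittent dropout yes; DC offset at output NO; excess current draw yes; no output yes
(B) saturated input transistor — oscillation yes; intermittent dropout yes; DC offset at output NO; excess current draw yes; no output NO
(C) cold solder joint on Q1 — oscillation NO; intermittent dropout yes; DC offset at output yes; excess current draw NO; no output yes
(D) shorted bypass capacitor — oscillation yes; intermittent dropout yes; DC offset at output NO; excess current draw NO; no output NO
(E) wrong-value bias resistor — accounts for every observation (oscillation via audible hum → supply rail sagging → oscillation)
(F) ESD-damaged op-amp — oscillation yes; intermittent dropout yes; DC offset at output yes; excess current draw yes; no output NO
(G) blown fuse — oscillation yes; intermittent dropout yes; DC offset at output yes; excess current draw NO; no output NO
(E) is the only candidate with no mismatches.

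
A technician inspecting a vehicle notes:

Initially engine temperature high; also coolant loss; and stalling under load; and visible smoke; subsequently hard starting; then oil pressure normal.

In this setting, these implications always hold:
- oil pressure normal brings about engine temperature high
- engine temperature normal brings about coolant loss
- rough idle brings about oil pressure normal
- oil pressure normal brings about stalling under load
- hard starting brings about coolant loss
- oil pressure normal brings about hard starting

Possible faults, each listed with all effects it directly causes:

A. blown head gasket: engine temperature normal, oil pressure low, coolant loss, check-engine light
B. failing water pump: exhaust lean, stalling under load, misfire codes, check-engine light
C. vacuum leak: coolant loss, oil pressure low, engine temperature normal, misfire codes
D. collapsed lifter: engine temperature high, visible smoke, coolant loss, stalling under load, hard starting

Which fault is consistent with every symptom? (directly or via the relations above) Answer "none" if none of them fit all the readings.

none

Testing each hypothesis:
(A) blown head gasket — engine temperature high ✗; coolant loss ✓; stalling under load ✗; visible smoke ✗; hard starting ✗; oil pressure normal ✗
(B) failing water pump — engine temperature high ✗; coolant loss ✗; stalling under load ✓; visible smoke ✗; hard starting ✗; oil pressure normal ✗
(C) vacuum leak — engine temperature high ✗; coolant loss ✓; stalling under load ✗; visible smoke ✗; hard starting ✗; oil pressure normal ✗
(D) collapsed lifter — engine temperature high ✓; coolant loss ✓; stalling under load ✓; visible smoke ✓; hard starting ✓; oil pressure normal ✗
Every candidate fails on at least one observation.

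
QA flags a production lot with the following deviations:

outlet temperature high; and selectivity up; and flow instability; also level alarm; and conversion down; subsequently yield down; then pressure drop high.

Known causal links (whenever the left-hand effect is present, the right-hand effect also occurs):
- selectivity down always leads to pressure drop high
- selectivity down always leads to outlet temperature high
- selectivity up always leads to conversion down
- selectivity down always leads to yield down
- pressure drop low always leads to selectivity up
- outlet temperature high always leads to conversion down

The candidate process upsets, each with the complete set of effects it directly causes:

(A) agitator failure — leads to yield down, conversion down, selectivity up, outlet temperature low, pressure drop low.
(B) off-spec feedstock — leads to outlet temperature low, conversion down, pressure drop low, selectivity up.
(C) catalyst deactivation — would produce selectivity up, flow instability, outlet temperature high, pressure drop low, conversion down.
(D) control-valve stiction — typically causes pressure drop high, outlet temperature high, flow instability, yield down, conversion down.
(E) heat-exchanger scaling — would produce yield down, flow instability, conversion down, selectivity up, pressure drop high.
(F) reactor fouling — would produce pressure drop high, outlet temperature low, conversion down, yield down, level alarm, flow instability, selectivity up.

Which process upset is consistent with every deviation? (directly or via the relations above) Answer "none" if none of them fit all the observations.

Per-candidate check:
(A) agitator failure — fails on outlet temperature high, flow instability, level alarm, pressure drop high (predicts outlet temperature low, not outlet temperature high; predicts pressure drop low, not pressure drop high)
(B) off-spec feedstock — outlet temperature high NO; selectivity up yes; flow instability NO; level alarm NO; conversion down yes; yield down NO; pressure drop high NO
(C) catalyst deactivation — fails on level alarm, yield down, pressure drop high (predicts pressure drop low, not pressure drop high)
(D) control-valve stiction — outlet temperature high yes; selectivity up NO; flow instability yes; level alarm NO; conversion down yes; yield down yes; pressure drop high yes
(E) heat-exchanger scaling — outlet temperature high NO; selectivity up yes; flow instability yes; level alarm NO; conversion down yes; yield down yes; pressure drop high yes
(F) reactor fouling — outlet temperature high NO; selectivity up yes; flow instability yes; level alarm yes; conversion down yes; yield down yes; pressure drop high yes
No candidate is consistent with all observations.

none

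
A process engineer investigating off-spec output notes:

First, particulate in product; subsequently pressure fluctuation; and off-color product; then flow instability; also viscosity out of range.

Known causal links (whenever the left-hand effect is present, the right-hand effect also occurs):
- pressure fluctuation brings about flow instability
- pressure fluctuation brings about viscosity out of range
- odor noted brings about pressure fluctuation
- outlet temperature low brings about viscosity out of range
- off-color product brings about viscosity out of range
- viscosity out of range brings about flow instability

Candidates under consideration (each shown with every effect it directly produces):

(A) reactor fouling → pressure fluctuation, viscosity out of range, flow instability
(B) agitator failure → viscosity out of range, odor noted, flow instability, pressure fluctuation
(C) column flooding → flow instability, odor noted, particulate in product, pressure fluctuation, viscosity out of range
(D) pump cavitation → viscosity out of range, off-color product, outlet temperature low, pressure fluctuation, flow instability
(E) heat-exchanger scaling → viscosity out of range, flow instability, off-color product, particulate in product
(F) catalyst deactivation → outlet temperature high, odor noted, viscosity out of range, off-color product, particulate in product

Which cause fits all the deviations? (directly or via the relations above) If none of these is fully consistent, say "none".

Per-candidate check:
(A) reactor fouling — does not account for particulate in product, off-color product
(B) agitator failure — does not account for particulate in product, off-color product
(C) column flooding — particulate in product match; pressure fluctuation match; off-color product miss; flow instability match; viscosity out of range match
(D) pump cavitation — does not account for particulate in product
(E) heat-exchanger scaling — does not account for pressure fluctuation
(F) catalyst deactivation — particulate in product match; pressure fluctuation match (by odor noted → pressure fluctuation); off-color product match; flow instability match (by viscosity out of range → flow instability); viscosity out of range match
Only (F) is consistent with every observation.

F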